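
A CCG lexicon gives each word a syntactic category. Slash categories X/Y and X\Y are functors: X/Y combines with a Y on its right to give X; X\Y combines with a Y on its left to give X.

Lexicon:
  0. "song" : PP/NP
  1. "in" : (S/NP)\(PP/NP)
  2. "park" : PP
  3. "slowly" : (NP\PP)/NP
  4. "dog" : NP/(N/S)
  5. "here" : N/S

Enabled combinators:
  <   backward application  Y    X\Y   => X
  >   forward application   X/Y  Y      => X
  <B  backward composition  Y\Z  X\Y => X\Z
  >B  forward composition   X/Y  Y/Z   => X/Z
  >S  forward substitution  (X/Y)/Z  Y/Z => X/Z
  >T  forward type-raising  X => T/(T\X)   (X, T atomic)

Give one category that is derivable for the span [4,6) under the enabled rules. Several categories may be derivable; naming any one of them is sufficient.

[0,6] S   >
  [0,2] S/NP   <
    [0,1] "song" : PP/NP
    [1,2] "in" : (S/NP)\(PP/NP)
  [2,6] NP   >
    [2,3] NP/(NP\PP)   >T
      [2,3] "park" : PP
    [3,6] NP\PP   >
      [3,4] "slowly" : (NP\PP)/NP
      [4,6] NP   >
        [4,5] "dog" : NP/(N/S)
        [5,6] "here" : N/S

NP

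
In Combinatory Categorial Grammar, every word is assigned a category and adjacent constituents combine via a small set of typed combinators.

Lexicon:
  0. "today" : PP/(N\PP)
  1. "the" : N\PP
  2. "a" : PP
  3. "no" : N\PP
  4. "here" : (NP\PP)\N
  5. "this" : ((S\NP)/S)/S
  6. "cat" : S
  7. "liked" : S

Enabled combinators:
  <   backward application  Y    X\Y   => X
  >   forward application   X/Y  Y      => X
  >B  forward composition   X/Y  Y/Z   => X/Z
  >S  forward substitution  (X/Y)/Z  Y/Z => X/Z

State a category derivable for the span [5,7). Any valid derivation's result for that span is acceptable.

(S\NP)/S

[0,8] S   <
  [0,5] NP   <
    [0,2] PP   >
      [0,1] "today" : PP/(N\PP)
      [1,2] "the" : N\PP
    [2,5] NP\PP   <
      [2,4] N   <
        [2,3] "a" : PP
        [3,4] "no" : N\PP
      [4,5] "here" : (NP\PP)\N
  [5,8] S\NP   >
    [5,7] (S\NP)/S   >
      [5,6] "this" : ((S\NP)/S)/S
      [6,7] "cat" : S
    [7,8] "liked" : S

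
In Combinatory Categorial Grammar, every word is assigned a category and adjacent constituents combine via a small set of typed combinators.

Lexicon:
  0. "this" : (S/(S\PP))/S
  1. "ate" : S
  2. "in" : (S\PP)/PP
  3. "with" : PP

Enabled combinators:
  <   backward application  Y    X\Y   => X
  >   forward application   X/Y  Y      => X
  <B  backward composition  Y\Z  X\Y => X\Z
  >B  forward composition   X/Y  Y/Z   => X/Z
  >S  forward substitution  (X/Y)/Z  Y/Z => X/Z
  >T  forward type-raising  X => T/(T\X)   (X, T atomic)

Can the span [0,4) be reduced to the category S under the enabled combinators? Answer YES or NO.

[0,4] S   >
  [0,2] S/(S\PP)   >
    [0,1] "this" : (S/(S\PP))/S
    [1,2] "ate" : S
  [2,4] S\PP   >
    [2,3] "in" : (S\PP)/PP
    [3,4] "with" : PP

YES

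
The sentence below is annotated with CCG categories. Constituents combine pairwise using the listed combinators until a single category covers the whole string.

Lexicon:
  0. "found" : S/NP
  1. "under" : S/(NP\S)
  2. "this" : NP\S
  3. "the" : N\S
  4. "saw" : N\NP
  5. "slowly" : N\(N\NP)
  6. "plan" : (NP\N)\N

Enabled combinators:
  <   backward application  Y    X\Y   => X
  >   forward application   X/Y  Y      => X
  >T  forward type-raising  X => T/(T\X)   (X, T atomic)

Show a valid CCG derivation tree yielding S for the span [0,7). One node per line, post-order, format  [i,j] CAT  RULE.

[0,1] S/NP  lex  "found"
[1,2] S/(NP\S)  lex  "under"
[2,3] NP\S  lex  "this"
[1,3] S  >  k=2
[3,4] N\S  lex  "the"
[1,4] N  <  k=3
[4,5] N\NP  lex  "saw"
[5,6] N\(N\NP)  lex  "slowly"
[4,6] N  <  k=5
[6,7] (NP\N)\N  lex  "plan"
[4,7] NP\N  <  k=6
[1,7] NP  <  k=4
[0,7] S  >  k=1

[0,7] S   >
  [0,1] "found" : S/NP
  [1,7] NP   <
    [1,4] N   <
      [1,3] S   >
        [1,2] "under" : S/(NP\S)
        [2,3] "this" : NP\S
      [3,4] "the" : N\S
    [4,7] NP\N   <
      [4,6] N   <
        [4,5] "saw" : N\NP
        [5,6] "slowly" : N\(N\NP)
      [6,7] "plan" : (NP\N)\N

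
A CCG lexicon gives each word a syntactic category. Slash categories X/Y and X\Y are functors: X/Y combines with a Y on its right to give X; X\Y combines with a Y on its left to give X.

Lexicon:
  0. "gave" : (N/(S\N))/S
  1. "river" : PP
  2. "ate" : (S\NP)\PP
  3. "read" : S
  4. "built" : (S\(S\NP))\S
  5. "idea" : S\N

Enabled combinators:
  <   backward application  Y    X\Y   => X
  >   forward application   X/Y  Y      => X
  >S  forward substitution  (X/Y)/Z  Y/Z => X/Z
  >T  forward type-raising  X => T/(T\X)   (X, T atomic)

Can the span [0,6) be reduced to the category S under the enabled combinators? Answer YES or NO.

NO

(N/(S\N))/S PP (S\NP)\PP S (S\(S\NP))\S S\N
CKY chart[0,6] = {N, N/(N\N), NP/(NP\N), PP/(PP\N), S/(S\N)}; S ∉ chart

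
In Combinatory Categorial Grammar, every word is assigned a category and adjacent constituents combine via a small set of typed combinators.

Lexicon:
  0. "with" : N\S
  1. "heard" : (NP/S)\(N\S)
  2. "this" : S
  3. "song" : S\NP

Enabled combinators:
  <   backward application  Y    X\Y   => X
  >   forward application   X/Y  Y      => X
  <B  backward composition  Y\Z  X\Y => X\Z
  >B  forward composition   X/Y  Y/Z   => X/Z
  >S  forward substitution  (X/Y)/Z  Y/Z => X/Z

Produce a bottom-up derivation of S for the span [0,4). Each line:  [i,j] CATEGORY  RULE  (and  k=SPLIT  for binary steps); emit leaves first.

[0,1] N\S  lex  "with"
[1,2] (NP/S)\(N\S)  lex  "heard"
[0,2] NP/S  <  k=1
[2,3] S  lex  "this"
[0,3] NP  >  k=2
[3,4] S\NP  lex  "song"
[0,4] S  <  k=3

[0,4] S   <
  [0,3] NP   >
    [0,2] NP/S   <
      [0,1] "with" : N\S
      [1,2] "heard" : (NP/S)\(N\S)
    [2,3] "this" : S
  [3,4] "song" : S\NP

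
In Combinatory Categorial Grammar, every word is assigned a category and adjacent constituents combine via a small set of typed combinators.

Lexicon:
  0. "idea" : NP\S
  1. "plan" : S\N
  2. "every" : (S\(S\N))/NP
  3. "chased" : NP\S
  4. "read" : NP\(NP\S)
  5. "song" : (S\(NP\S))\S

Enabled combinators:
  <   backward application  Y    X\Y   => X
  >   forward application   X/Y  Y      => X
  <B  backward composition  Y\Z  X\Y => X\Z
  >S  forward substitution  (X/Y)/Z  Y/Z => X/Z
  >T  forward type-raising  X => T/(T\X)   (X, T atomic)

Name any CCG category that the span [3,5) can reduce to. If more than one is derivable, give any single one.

[0,6] S   <
  [0,1] "idea" : NP\S
  [1,6] S\(NP\S)   <
    [1,5] S   <
      [1,2] "plan" : S\N
      [2,5] S\(S\N)   >
        [2,3] "every" : (S\(S\N))/NP
        [3,5] NP   <
          [3,4] "chased" : NP\S
          [4,5] "read" : NP\(NP\S)
    [5,6] "song" : (S\(NP\S))\S

NP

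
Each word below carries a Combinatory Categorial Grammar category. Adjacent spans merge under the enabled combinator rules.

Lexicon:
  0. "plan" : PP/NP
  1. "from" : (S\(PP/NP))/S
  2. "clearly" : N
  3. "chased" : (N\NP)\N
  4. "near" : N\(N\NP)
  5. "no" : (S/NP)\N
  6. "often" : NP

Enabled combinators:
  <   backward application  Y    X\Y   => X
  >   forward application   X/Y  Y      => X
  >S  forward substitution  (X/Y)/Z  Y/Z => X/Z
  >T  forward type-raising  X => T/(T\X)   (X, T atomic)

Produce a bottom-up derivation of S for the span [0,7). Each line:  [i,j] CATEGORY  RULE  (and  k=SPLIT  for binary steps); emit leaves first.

[0,7] S   <
  [0,1] "plan" : PP/NP
  [1,7] S\(PP/NP)   >
    [1,2] "from" : (S\(PP/NP))/S
    [2,7] S   >
      [2,6] S/NP   <
        [2,5] N   <
          [2,4] N\NP   <
            [2,3] "clearly" : N
            [3,4] "chased" : (N\NP)\N
          [4,5] "near" : N\(N\NP)
        [5,6] "no" : (S/NP)\N
      [6,7] "often" : NP

[0,1] PP/NP  lex  "plan"
[1,2] (S\(PP/NP))/S  lex  "from"
[2,3] N  lex  "clearly"
[3,4] (N\NP)\N  lex  "chased"
[2,4] N\NP  <  k=3
[4,5] N\(N\NP)  lex  "near"
[2,5] N  <  k=4
[5,6] (S/NP)\N  lex  "no"
[2,6] S/NP  <  k=5
[6,7] NP  lex  "often"
[2,7] S  >  k=6
[1,7] S\(PP/NP)  >  k=2
[0,7] S  <  k=1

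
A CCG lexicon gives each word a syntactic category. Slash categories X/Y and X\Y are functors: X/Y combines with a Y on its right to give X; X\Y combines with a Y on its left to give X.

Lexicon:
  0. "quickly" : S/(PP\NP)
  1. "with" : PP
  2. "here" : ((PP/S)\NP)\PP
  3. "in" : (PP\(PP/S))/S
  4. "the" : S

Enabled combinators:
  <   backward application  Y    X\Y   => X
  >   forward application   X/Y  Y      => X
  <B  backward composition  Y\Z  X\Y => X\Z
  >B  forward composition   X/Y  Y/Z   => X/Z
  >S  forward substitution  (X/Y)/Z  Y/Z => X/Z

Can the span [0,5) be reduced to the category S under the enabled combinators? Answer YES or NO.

[0,5] S   >
  [0,1] "quickly" : S/(PP\NP)
  [1,5] PP\NP   <B
    [1,3] (PP/S)\NP   <
      [1,2] "with" : PP
      [2,3] "here" : ((PP/S)\NP)\PP
    [3,5] PP\(PP/S)   >
      [3,4] "in" : (PP\(PP/S))/S
      [4,5] "the" : S

YES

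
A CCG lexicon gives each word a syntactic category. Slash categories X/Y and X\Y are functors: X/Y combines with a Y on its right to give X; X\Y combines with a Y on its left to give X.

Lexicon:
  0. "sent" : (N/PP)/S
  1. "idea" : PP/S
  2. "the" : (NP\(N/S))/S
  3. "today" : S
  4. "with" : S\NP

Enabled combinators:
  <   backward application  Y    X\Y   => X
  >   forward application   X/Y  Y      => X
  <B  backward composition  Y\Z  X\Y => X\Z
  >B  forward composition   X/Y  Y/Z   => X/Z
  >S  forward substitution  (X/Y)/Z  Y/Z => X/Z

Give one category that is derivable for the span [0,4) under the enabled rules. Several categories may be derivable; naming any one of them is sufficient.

[0,5] S   <
  [0,4] NP   <
    [0,2] N/S   >S
      [0,1] "sent" : (N/PP)/S
      [1,2] "idea" : PP/S
    [2,4] NP\(N/S)   >
      [2,3] "the" : (NP\(N/S))/S
      [3,4] "today" : S
  [4,5] "with" : S\NP

NP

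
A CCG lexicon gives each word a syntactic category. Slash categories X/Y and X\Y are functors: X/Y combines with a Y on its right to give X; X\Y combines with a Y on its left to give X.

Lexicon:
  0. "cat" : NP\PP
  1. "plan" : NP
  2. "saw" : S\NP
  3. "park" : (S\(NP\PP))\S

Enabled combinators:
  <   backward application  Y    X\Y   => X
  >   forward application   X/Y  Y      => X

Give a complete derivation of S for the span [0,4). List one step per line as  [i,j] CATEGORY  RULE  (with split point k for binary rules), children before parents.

[0,4] S   <
  [0,1] "cat" : NP\PP
  [1,4] S\(NP\PP)   <
    [1,3] S   <
      [1,2] "plan" : NP
      [2,3] "saw" : S\NP
    [3,4] "park" : (S\(NP\PP))\S

[0,1] NP\PP  lex  "cat"
[1,2] NP  lex  "plan"
[2,3] S\NP  lex  "saw"
[1,3] S  <  k=2
[3,4] (S\(NP\PP))\S  lex  "park"
[1,4] S\(NP\PP)  <  k=3
[0,4] S  <  k=1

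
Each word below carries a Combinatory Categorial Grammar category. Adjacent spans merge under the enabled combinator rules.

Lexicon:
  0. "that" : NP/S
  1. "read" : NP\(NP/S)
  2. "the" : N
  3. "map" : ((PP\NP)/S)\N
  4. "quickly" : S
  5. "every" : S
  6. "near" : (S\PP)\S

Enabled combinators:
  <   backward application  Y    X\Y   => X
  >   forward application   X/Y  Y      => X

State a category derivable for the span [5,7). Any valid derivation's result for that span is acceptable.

S\PP

[0,7] S   <
  [0,5] PP   <
    [0,2] NP   <
      [0,1] "that" : NP/S
      [1,2] "read" : NP\(NP/S)
    [2,5] PP\NP   >
      [2,4] (PP\NP)/S   <
        [2,3] "the" : N
        [3,4] "map" : ((PP\NP)/S)\N
      [4,5] "quickly" : S
  [5,7] S\PP   <
    [5,6] "every" : S
    [6,7] "near" : (S\PP)\S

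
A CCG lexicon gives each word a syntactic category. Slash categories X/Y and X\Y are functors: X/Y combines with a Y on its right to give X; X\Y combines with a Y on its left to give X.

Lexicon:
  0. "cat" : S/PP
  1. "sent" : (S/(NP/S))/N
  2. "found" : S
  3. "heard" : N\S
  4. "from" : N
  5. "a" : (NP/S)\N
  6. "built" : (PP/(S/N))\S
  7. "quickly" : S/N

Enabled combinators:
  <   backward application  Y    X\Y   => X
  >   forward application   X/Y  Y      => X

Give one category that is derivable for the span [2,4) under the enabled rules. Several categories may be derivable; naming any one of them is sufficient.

N

[0,8] S   >
  [0,1] "cat" : S/PP
  [1,8] PP   >
    [1,7] PP/(S/N)   <
      [1,6] S   >
        [1,4] S/(NP/S)   >
          [1,2] "sent" : (S/(NP/S))/N
          [2,4] N   <
            [2,3] "found" : S
            [3,4] "heard" : N\S
        [4,6] NP/S   <
          [4,5] "from" : N
          [5,6] "a" : (NP/S)\N
      [6,7] "built" : (PP/(S/N))\S
    [7,8] "quickly" : S/N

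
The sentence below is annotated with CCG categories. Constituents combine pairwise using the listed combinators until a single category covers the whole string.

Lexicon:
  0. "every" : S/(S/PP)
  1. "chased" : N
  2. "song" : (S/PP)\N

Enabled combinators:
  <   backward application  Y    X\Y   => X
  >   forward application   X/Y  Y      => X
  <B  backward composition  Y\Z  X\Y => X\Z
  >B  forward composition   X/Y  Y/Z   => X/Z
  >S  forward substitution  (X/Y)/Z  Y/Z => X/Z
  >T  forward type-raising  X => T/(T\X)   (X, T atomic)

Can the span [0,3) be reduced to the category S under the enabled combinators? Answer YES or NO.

[0,3] S   >
  [0,1] "every" : S/(S/PP)
  [1,3] S/PP   <
    [1,2] "chased" : N
    [2,3] "song" : (S/PP)\N

YES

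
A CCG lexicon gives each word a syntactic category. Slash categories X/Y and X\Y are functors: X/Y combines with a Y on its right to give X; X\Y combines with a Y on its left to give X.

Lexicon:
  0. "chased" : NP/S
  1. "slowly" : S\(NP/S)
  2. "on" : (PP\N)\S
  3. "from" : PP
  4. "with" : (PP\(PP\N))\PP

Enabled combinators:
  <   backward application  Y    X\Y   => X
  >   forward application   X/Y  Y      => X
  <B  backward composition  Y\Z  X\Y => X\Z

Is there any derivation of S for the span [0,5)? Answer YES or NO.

NO

NP/S S\(NP/S) (PP\N)\S PP (PP\(PP\N))\PP
CKY chart[0,5] = {PP}; S ∉ chart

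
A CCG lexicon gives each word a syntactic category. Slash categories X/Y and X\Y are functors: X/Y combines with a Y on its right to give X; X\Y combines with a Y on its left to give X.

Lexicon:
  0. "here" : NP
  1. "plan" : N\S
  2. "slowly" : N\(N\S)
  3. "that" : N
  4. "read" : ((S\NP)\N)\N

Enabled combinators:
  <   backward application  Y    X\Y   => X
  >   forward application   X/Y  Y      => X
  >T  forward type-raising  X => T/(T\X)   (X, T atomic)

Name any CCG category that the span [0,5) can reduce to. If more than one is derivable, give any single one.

S

[0,5] S   >
  [0,1] S/(S\NP)   >T
    [0,1] "here" : NP
  [1,5] S\NP   <
    [1,3] N   <
      [1,2] "plan" : N\S
      [2,3] "slowly" : N\(N\S)
    [3,5] (S\NP)\N   <
      [3,4] "that" : N
      [4,5] "read" : ((S\NP)\N)\N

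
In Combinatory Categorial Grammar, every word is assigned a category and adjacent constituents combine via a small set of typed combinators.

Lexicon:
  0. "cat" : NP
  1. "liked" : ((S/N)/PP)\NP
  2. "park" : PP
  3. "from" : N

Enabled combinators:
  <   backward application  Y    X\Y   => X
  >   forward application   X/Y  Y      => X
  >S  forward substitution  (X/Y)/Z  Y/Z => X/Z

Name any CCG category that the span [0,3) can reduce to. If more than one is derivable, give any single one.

S/N

[0,4] S   >
  [0,3] S/N   >
    [0,2] (S/N)/PP   <
      [0,1] "cat" : NP
      [1,2] "liked" : ((S/N)/PP)\NP
    [2,3] "park" : PP
  [3,4] "from" : N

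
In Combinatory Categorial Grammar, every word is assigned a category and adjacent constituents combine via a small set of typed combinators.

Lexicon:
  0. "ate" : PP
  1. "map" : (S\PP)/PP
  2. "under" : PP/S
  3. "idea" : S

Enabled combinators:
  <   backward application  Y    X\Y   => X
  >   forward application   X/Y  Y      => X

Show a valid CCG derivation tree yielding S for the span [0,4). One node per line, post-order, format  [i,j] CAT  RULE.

[0,1] PP  lex  "ate"
[1,2] (S\PP)/PP  lex  "map"
[2,3] PP/S  lex  "under"
[3,4] S  lex  "idea"
[2,4] PP  >  k=3
[1,4] S\PP  >  k=2
[0,4] S  <  k=1

[0,4] S   <
  [0,1] "ate" : PP
  [1,4] S\PP   >
    [1,2] "map" : (S\PP)/PP
    [2,4] PP   >
      [2,3] "under" : PP/S
      [3,4] "idea" : S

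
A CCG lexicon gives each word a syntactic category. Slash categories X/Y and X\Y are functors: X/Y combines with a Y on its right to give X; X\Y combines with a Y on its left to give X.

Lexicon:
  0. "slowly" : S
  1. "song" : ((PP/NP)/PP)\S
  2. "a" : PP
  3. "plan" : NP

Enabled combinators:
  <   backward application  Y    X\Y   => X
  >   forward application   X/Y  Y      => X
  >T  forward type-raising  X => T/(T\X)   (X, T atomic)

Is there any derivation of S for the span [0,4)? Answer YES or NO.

S ((PP/NP)/PP)\S PP NP
CKY chart[0,4] = {N/(N\PP), NP/(NP\PP), PP, PP/(PP\PP), S/(S\PP)}; S ∉ chart

NO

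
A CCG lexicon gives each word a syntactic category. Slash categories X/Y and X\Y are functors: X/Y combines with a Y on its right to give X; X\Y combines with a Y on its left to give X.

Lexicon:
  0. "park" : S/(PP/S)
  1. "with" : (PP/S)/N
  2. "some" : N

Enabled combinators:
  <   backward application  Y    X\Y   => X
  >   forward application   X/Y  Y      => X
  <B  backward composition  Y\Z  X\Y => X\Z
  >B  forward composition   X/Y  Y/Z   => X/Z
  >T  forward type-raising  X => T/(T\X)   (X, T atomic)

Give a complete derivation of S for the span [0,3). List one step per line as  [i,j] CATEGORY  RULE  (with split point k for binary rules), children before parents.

[0,1] S/(PP/S)  lex  "park"
[1,2] (PP/S)/N  lex  "with"
[0,2] S/N  >B  k=1
[2,3] N  lex  "some"
[0,3] S  >  k=2

[0,3] S   >
  [0,2] S/N   >B
    [0,1] "park" : S/(PP/S)
    [1,2] "with" : (PP/S)/N
  [2,3] "some" : N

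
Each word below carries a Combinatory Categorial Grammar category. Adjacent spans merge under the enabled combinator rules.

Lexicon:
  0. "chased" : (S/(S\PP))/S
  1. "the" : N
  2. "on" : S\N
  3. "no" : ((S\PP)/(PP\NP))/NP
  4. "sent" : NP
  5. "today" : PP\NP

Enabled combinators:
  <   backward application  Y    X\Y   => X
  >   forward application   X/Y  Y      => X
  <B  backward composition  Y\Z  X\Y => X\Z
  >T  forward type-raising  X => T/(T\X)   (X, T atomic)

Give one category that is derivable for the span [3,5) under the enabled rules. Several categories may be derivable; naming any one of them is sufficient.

(S\PP)/(PP\NP)

[0,6] S   >
  [0,3] S/(S\PP)   >
    [0,1] "chased" : (S/(S\PP))/S
    [1,3] S   <
      [1,2] "the" : N
      [2,3] "on" : S\N
  [3,6] S\PP   >
    [3,5] (S\PP)/(PP\NP)   >
      [3,4] "no" : ((S\PP)/(PP\NP))/NP
      [4,5] "sent" : NP
    [5,6] "today" : PP\NP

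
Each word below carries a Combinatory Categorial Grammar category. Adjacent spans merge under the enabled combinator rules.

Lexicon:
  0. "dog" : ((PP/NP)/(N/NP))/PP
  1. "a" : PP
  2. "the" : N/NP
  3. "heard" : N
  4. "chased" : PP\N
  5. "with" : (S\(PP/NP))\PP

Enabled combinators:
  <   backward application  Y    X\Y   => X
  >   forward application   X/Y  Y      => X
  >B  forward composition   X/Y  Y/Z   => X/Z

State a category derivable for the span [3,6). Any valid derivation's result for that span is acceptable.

[0,6] S   <
  [0,3] PP/NP   >
    [0,2] (PP/NP)/(N/NP)   >
      [0,1] "dog" : ((PP/NP)/(N/NP))/PP
      [1,2] "a" : PP
    [2,3] "the" : N/NP
  [3,6] S\(PP/NP)   <
    [3,5] PP   <
      [3,4] "heard" : N
      [4,5] "chased" : PP\N
    [5,6] "with" : (S\(PP/NP))\PP

S\(PP/NP)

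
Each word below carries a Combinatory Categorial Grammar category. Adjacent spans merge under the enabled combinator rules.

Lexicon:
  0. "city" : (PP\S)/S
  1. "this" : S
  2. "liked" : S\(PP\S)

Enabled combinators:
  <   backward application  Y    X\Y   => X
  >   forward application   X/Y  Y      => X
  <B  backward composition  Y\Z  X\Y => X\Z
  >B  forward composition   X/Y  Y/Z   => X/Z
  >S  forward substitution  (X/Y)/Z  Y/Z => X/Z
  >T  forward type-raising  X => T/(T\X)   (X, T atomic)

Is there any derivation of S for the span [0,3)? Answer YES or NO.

[0,3] S   <
  [0,2] PP\S   >
    [0,1] "city" : (PP\S)/S
    [1,2] "this" : S
  [2,3] "liked" : S\(PP\S)

YES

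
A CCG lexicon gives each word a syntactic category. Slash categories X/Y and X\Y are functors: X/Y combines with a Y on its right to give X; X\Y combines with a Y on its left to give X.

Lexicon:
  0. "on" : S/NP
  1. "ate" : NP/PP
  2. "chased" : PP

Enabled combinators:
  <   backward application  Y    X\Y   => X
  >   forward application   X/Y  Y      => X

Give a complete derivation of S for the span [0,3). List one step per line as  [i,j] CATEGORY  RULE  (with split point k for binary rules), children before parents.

[0,3] S   >
  [0,1] "on" : S/NP
  [1,3] NP   >
    [1,2] "ate" : NP/PP
    [2,3] "chased" : PP

[0,1] S/NP  lex  "on"
[1,2] NP/PP  lex  "ate"
[2,3] PP  lex  "chased"
[1,3] NP  >  k=2
[0,3] S  >  k=1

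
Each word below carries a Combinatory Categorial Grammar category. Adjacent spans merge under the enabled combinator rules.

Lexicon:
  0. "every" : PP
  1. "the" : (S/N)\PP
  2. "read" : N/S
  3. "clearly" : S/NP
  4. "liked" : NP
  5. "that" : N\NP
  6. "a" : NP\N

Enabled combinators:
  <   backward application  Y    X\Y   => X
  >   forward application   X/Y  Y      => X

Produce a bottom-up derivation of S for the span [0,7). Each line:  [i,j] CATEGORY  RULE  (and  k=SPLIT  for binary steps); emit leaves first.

[0,1] PP  lex  "every"
[1,2] (S/N)\PP  lex  "the"
[0,2] S/N  <  k=1
[2,3] N/S  lex  "read"
[3,4] S/NP  lex  "clearly"
[4,5] NP  lex  "liked"
[5,6] N\NP  lex  "that"
[4,6] N  <  k=5
[6,7] NP\N  lex  "a"
[4,7] NP  <  k=6
[3,7] S  >  k=4
[2,7] N  >  k=3
[0,7] S  >  k=2

[0,7] S   >
  [0,2] S/N   <
    [0,1] "every" : PP
    [1,2] "the" : (S/N)\PP
  [2,7] N   >
    [2,3] "read" : N/S
    [3,7] S   >
      [3,4] "clearly" : S/NP
      [4,7] NP   <
        [4,6] N   <
          [4,5] "liked" : NP
          [5,6] "that" : N\NP
        [6,7] "a" : NP\N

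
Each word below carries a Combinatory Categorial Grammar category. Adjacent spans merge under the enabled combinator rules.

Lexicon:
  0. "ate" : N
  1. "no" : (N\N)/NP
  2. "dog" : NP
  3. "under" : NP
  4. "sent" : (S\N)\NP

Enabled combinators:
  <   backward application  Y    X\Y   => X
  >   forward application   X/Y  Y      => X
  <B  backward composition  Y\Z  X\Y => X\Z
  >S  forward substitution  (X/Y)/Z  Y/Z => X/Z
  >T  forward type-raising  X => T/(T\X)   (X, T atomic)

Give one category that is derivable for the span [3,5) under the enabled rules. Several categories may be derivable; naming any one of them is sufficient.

S\N

[0,5] S   <
  [0,1] "ate" : N
  [1,5] S\N   <B
    [1,3] N\N   >
      [1,2] "no" : (N\N)/NP
      [2,3] "dog" : NP
    [3,5] S\N   <
      [3,4] "under" : NP
      [4,5] "sent" : (S\N)\NP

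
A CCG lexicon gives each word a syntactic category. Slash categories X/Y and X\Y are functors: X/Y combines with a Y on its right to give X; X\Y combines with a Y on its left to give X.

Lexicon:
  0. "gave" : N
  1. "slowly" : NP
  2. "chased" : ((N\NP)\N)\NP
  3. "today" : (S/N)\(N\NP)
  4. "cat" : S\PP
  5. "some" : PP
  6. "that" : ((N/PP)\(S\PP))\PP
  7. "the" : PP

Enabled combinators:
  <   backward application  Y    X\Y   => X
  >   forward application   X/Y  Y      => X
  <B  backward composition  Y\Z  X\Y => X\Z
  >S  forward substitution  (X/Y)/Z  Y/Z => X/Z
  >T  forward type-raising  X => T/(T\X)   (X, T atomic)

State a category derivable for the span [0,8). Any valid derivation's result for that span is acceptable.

S

[0,8] S   >
  [0,4] S/N   <
    [0,3] N\NP   <
      [0,1] "gave" : N
      [1,3] (N\NP)\N   <
        [1,2] "slowly" : NP
        [2,3] "chased" : ((N\NP)\N)\NP
    [3,4] "today" : (S/N)\(N\NP)
  [4,8] N   >
    [4,7] N/PP   <
      [4,5] "cat" : S\PP
      [5,7] (N/PP)\(S\PP)   <
        [5,6] "some" : PP
        [6,7] "that" : ((N/PP)\(S\PP))\PP
    [7,8] "the" : PP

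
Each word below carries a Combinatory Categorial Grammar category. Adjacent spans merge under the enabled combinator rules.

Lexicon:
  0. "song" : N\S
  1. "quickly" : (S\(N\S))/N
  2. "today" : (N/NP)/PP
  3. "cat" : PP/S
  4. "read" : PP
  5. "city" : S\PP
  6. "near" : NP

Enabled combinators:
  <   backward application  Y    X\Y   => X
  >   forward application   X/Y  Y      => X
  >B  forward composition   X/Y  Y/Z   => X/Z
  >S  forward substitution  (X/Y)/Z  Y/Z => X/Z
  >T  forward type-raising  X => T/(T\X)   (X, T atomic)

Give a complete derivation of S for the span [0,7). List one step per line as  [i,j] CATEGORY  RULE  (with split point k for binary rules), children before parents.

[0,1] N\S  lex  "song"
[1,2] (S\(N\S))/N  lex  "quickly"
[2,3] (N/NP)/PP  lex  "today"
[3,4] PP/S  lex  "cat"
[4,5] PP  lex  "read"
[5,6] S\PP  lex  "city"
[4,6] S  <  k=5
[3,6] PP  >  k=4
[2,6] N/NP  >  k=3
[6,7] NP  lex  "near"
[2,7] N  >  k=6
[1,7] S\(N\S)  >  k=2
[0,7] S  <  k=1

[0,7] S   <
  [0,1] "song" : N\S
  [1,7] S\(N\S)   >
    [1,2] "quickly" : (S\(N\S))/N
    [2,7] N   >
      [2,6] N/NP   >
        [2,3] "today" : (N/NP)/PP
        [3,6] PP   >
          [3,4] "cat" : PP/S
          [4,6] S   <
            [4,5] "read" : PP
            [5,6] "city" : S\PP
      [6,7] "near" : NP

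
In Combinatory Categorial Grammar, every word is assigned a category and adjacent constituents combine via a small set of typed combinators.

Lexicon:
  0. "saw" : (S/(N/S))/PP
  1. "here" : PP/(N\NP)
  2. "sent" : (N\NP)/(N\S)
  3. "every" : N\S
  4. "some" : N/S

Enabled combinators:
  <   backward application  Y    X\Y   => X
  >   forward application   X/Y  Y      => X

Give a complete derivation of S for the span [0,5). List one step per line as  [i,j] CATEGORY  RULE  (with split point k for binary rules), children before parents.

[0,1] (S/(N/S))/PP  lex  "saw"
[1,2] PP/(N\NP)  lex  "here"
[2,3] (N\NP)/(N\S)  lex  "sent"
[3,4] N\S  lex  "every"
[2,4] N\NP  >  k=3
[1,4] PP  >  k=2
[0,4] S/(N/S)  >  k=1
[4,5] N/S  lex  "some"
[0,5] S  >  k=4

[0,5] S   >
  [0,4] S/(N/S)   >
    [0,1] "saw" : (S/(N/S))/PP
    [1,4] PP   >
      [1,2] "here" : PP/(N\NP)
      [2,4] N\NP   >
        [2,3] "sent" : (N\NP)/(N\S)
        [3,4] "every" : N\S
  [4,5] "some" : N/S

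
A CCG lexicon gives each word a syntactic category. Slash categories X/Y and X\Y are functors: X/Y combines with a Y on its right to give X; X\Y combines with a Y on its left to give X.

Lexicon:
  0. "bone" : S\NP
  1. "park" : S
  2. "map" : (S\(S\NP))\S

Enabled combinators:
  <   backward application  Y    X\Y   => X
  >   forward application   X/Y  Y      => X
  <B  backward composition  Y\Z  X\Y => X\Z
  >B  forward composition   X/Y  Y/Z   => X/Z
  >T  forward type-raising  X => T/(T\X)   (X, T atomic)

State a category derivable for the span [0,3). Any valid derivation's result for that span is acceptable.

[0,3] S   <
  [0,1] "bone" : S\NP
  [1,3] S\(S\NP)   <
    [1,2] "park" : S
    [2,3] "map" : (S\(S\NP))\S

S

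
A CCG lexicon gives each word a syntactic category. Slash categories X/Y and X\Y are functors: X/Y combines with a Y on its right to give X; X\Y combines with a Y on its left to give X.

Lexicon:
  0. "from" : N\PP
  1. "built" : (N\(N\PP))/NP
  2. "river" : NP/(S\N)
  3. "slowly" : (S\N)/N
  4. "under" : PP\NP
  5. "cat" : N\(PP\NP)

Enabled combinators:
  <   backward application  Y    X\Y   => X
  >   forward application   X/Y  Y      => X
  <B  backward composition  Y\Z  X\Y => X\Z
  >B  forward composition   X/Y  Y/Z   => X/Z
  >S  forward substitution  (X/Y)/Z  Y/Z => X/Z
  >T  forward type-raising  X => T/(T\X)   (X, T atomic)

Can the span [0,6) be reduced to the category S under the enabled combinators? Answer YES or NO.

N\PP (N\(N\PP))/NP NP/(S\N) (S\N)/N PP\NP N\(PP\NP)
CKY chart[0,6] = {N, N/(N\N), NP/(NP\N), PP/(PP\N), S/(S\N)}; S ∉ chart

NO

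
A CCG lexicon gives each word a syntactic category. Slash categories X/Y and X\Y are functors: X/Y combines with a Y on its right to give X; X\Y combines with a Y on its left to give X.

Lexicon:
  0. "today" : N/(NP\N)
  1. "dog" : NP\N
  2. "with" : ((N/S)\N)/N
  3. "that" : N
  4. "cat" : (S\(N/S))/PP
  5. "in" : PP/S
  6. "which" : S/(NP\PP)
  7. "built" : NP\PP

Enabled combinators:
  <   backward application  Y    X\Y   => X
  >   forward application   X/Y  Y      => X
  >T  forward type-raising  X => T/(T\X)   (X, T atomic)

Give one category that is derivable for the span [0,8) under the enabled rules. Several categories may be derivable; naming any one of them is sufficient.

S

[0,8] S   <
  [0,4] N/S   <
    [0,2] N   >
      [0,1] "today" : N/(NP\N)
      [1,2] "dog" : NP\N
    [2,4] (N/S)\N   >
      [2,3] "with" : ((N/S)\N)/N
      [3,4] "that" : N
  [4,8] S\(N/S)   >
    [4,5] "cat" : (S\(N/S))/PP
    [5,8] PP   >
      [5,6] "in" : PP/S
      [6,8] S   >
        [6,7] "which" : S/(NP\PP)
        [7,8] "built" : NP\PP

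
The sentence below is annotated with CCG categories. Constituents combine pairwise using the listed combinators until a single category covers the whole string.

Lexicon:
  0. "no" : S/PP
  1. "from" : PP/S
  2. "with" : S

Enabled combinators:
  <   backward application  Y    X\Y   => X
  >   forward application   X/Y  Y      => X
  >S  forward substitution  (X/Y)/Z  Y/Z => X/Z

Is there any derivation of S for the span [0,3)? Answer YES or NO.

[0,3] S   >
  [0,1] "no" : S/PP
  [1,3] PP   >
    [1,2] "from" : PP/S
    [2,3] "with" : S

YES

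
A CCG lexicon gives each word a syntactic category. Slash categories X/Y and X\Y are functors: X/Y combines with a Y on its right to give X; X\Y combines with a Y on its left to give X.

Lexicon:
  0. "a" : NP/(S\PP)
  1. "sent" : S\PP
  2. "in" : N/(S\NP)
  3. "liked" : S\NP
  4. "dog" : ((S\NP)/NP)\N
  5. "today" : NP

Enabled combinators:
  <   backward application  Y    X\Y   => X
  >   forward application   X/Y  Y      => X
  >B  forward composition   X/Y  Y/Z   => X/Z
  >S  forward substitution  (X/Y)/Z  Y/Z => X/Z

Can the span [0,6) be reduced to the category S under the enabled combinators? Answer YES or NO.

YES

[0,6] S   <
  [0,2] NP   >
    [0,1] "a" : NP/(S\PP)
    [1,2] "sent" : S\PP
  [2,6] S\NP   >
    [2,5] (S\NP)/NP   <
      [2,4] N   >
        [2,3] "in" : N/(S\NP)
        [3,4] "liked" : S\NP
      [4,5] "dog" : ((S\NP)/NP)\N
    [5,6] "today" : NP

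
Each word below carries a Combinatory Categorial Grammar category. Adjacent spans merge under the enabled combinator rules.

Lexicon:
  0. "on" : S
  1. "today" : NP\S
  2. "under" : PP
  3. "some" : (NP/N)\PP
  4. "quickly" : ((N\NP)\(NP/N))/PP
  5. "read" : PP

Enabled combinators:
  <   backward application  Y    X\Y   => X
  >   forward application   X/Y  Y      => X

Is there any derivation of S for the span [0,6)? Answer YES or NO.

NO

S NP\S PP (NP/N)\PP ((N\NP)\(NP/N))/PP PP
CKY chart[0,6] = {N}; S ∉ chart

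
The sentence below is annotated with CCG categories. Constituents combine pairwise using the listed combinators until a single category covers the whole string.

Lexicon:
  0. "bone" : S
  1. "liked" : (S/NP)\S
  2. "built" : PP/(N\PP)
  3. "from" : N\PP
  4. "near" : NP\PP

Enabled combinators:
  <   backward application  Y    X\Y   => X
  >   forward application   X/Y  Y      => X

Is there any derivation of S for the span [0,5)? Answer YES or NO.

[0,5] S   >
  [0,2] S/NP   <
    [0,1] "bone" : S
    [1,2] "liked" : (S/NP)\S
  [2,5] NP   <
    [2,4] PP   >
      [2,3] "built" : PP/(N\PP)
      [3,4] "from" : N\PP
    [4,5] "near" : NP\PP

YES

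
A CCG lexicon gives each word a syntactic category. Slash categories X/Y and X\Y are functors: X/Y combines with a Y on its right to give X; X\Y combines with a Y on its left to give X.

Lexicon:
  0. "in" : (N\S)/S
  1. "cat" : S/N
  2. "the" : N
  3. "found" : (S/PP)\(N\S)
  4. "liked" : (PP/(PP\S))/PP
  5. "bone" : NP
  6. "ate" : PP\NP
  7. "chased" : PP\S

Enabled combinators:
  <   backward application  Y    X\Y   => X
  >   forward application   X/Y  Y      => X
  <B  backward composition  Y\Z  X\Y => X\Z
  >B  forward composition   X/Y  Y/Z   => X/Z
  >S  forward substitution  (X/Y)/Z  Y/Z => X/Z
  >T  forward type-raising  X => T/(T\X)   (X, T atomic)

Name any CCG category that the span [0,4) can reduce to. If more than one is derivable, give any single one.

S/PP

[0,8] S   >
  [0,4] S/PP   <
    [0,3] N\S   >
      [0,1] "in" : (N\S)/S
      [1,3] S   >
        [1,2] "cat" : S/N
        [2,3] "the" : N
    [3,4] "found" : (S/PP)\(N\S)
  [4,8] PP   >
    [4,7] PP/(PP\S)   >
      [4,5] "liked" : (PP/(PP\S))/PP
      [5,7] PP   <
        [5,6] "bone" : NP
        [6,7] "ate" : PP\NP
    [7,8] "chased" : PP\S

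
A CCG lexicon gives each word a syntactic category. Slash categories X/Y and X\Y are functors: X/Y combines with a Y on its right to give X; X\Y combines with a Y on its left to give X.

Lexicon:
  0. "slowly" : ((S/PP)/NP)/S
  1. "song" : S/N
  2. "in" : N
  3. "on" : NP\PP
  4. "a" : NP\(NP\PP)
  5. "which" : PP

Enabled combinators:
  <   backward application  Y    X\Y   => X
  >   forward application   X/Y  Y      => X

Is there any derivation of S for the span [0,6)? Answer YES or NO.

[0,6] S   >
  [0,5] S/PP   >
    [0,3] (S/PP)/NP   >
      [0,1] "slowly" : ((S/PP)/NP)/S
      [1,3] S   >
        [1,2] "song" : S/N
        [2,3] "in" : N
    [3,5] NP   <
      [3,4] "on" : NP\PP
      [4,5] "a" : NP\(NP\PP)
  [5,6] "which" : PP

YES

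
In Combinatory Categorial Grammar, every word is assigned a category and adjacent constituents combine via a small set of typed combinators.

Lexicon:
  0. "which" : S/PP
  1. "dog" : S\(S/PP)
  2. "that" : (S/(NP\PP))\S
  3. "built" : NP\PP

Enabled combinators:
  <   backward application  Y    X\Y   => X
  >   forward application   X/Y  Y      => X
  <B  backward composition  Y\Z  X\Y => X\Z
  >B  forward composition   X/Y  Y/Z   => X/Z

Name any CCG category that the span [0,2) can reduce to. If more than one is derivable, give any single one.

S

[0,4] S   >
  [0,3] S/(NP\PP)   <
    [0,2] S   <
      [0,1] "which" : S/PP
      [1,2] "dog" : S\(S/PP)
    [2,3] "that" : (S/(NP\PP))\S
  [3,4] "built" : NP\PP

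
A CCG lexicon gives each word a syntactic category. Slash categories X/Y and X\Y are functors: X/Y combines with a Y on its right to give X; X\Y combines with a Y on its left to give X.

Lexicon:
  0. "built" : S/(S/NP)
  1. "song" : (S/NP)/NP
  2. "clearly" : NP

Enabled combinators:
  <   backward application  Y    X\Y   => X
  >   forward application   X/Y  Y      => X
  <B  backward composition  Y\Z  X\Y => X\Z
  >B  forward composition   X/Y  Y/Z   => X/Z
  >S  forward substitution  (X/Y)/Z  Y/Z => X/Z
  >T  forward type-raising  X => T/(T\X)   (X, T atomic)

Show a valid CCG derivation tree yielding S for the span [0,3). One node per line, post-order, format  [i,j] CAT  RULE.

[0,3] S   >
  [0,1] "built" : S/(S/NP)
  [1,3] S/NP   >
    [1,2] "song" : (S/NP)/NP
    [2,3] "clearly" : NP

[0,1] S/(S/NP)  lex  "built"
[1,2] (S/NP)/NP  lex  "song"
[2,3] NP  lex  "clearly"
[1,3] S/NP  >  k=2
[0,3] S  >  k=1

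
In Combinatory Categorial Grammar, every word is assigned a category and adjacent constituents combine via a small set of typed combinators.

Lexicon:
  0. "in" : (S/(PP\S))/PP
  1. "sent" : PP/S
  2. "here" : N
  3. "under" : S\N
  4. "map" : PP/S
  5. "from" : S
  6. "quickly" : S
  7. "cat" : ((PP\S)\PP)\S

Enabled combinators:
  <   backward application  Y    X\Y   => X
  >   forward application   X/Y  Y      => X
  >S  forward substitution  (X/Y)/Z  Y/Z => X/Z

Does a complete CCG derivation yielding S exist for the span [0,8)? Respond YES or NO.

[0,8] S   >
  [0,4] S/(PP\S)   >
    [0,1] "in" : (S/(PP\S))/PP
    [1,4] PP   >
      [1,2] "sent" : PP/S
      [2,4] S   <
        [2,3] "here" : N
        [3,4] "under" : S\N
  [4,8] PP\S   <
    [4,6] PP   >
      [4,5] "map" : PP/S
      [5,6] "from" : S
    [6,8] (PP\S)\PP   <
      [6,7] "quickly" : S
      [7,8] "cat" : ((PP\S)\PP)\S

YES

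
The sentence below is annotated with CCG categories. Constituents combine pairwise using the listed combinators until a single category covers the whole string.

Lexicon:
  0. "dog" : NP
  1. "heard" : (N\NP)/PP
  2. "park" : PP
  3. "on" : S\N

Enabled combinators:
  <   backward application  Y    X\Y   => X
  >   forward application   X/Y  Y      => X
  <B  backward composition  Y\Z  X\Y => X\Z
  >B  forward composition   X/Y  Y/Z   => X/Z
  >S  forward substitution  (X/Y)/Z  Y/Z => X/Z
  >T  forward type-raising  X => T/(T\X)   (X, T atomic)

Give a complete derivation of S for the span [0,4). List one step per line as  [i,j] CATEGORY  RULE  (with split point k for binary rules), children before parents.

[0,4] S   <
  [0,1] "dog" : NP
  [1,4] S\NP   <B
    [1,3] N\NP   >
      [1,2] "heard" : (N\NP)/PP
      [2,3] "park" : PP
    [3,4] "on" : S\N

[0,1] NP  lex  "dog"
[1,2] (N\NP)/PP  lex  "heard"
[2,3] PP  lex  "park"
[1,3] N\NP  >  k=2
[3,4] S\N  lex  "on"
[1,4] S\NP  <B  k=3
[0,4] S  <  k=1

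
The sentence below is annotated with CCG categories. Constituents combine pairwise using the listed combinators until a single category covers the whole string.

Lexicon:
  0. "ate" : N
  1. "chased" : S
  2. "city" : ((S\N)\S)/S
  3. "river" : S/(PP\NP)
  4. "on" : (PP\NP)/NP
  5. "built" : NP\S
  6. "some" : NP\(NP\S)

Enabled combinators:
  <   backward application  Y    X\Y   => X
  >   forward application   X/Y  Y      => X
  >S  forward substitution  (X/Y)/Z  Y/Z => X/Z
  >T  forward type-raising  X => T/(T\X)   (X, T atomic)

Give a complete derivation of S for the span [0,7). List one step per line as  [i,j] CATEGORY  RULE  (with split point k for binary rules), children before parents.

[0,7] S   <
  [0,1] "ate" : N
  [1,7] S\N   <
    [1,2] "chased" : S
    [2,7] (S\N)\S   >
      [2,3] "city" : ((S\N)\S)/S
      [3,7] S   >
        [3,4] "river" : S/(PP\NP)
        [4,7] PP\NP   >
          [4,5] "on" : (PP\NP)/NP
          [5,7] NP   <
            [5,6] "built" : NP\S
            [6,7] "some" : NP\(NP\S)

[0,1] N  lex  "ate"
[1,2] S  lex  "chased"
[2,3] ((S\N)\S)/S  lex  "city"
[3,4] S/(PP\NP)  lex  "river"
[4,5] (PP\NP)/NP  lex  "on"
[5,6] NP\S  lex  "built"
[6,7] NP\(NP\S)  lex  "some"
[5,7] NP  <  k=6
[4,7] PP\NP  >  k=5
[3,7] S  >  k=4
[2,7] (S\N)\S  >  k=3
[1,7] S\N  <  k=2
[0,7] S  <  k=1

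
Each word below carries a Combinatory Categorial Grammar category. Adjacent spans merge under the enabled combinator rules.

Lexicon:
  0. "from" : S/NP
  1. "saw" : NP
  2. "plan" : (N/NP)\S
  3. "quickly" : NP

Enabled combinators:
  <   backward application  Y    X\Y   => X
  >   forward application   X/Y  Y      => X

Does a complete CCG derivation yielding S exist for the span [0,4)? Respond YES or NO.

NO

S/NP NP (N/NP)\S NP
CKY chart[0,4] = {N}; S ∉ chart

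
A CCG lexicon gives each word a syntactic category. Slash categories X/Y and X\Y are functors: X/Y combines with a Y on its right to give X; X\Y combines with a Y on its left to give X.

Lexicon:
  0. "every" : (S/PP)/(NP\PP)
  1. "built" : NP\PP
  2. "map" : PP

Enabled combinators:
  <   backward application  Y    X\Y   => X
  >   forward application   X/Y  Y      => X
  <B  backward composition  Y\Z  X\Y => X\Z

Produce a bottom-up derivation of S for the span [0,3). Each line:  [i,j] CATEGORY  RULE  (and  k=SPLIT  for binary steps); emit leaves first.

[0,3] S   >
  [0,2] S/PP   >
    [0,1] "every" : (S/PP)/(NP\PP)
    [1,2] "built" : NP\PP
  [2,3] "map" : PP

[0,1] (S/PP)/(NP\PP)  lex  "every"
[1,2] NP\PP  lex  "built"
[0,2] S/PP  >  k=1
[2,3] PP  lex  "map"
[0,3] S  >  k=2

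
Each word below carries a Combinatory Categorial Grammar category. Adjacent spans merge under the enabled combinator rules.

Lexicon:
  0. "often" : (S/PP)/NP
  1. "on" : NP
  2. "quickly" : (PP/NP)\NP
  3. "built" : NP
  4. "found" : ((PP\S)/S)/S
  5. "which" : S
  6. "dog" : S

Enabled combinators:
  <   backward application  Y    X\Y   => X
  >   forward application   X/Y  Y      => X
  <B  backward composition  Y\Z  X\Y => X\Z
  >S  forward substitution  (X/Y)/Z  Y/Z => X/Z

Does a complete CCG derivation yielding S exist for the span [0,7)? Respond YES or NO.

(S/PP)/NP NP (PP/NP)\NP NP ((PP\S)/S)/S S S
CKY chart[0,7] = {PP}; S ∉ chart

NO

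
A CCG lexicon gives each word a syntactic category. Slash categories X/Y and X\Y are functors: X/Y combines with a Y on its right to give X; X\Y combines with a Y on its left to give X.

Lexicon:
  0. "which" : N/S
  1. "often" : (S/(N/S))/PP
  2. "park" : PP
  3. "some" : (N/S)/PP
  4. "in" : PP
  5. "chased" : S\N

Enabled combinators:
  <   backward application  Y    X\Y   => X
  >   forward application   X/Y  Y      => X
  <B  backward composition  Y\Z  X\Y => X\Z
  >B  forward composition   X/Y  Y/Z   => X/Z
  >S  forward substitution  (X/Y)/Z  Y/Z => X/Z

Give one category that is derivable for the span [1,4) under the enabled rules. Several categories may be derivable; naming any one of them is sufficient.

S/PP

[0,6] S   <
  [0,5] N   >
    [0,1] "which" : N/S
    [1,5] S   >
      [1,4] S/PP   >B
        [1,3] S/(N/S)   >
          [1,2] "often" : (S/(N/S))/PP
          [2,3] "park" : PP
        [3,4] "some" : (N/S)/PP
      [4,5] "in" : PP
  [5,6] "chased" : S\N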